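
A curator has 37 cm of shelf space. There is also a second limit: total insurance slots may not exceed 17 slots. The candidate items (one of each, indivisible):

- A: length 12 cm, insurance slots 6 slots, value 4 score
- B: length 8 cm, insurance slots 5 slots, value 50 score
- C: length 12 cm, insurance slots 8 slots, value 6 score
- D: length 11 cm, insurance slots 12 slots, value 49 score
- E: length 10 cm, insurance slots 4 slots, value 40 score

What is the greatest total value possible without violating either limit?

99 score

Feasible sets respecting both limits:
- B+D: length 19, insurance slots 17, value 99
- B+C+E: length 30, insurance slots 17, value 96
- A+B+E: length 30, insurance slots 15, value 94
Best: 99 score.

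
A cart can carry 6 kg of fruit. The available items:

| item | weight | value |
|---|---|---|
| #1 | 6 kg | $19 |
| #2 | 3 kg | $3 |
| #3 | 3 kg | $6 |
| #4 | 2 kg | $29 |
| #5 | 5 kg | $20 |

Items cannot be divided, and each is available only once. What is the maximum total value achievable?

Check high-value combinations within 6 kg:
- #3+#4: weight 3+2=5, value 6+29=35
- #2+#4: weight 3+2=5, value 3+29=32
- #4: weight 2, value 29
- #5: weight 5, value 20
- #1: weight 6, value 19
Best: $35.

$35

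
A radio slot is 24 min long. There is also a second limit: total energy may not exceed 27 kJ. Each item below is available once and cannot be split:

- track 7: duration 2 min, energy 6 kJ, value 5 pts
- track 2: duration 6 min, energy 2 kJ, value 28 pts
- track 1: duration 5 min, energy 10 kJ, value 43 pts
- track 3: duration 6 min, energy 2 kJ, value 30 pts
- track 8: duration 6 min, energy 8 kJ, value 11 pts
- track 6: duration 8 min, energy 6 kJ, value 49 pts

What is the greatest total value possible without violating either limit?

127 pts

Feasible sets respecting both limits:
- track 7+track 1+track 3+track 6: duration 21, energy 24, value 127
- track 7+track 2+track 1+track 6: duration 21, energy 24, value 125
- track 1+track 3+track 6: duration 19, energy 18, value 122
Best: 127 pts.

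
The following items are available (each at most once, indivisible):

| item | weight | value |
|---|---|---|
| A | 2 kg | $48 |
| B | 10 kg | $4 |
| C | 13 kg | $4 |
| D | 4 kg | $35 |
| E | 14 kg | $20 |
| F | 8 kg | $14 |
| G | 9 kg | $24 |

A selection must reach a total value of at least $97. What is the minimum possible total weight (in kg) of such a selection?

Subsets with value ≥ 97, sorted by total weight:
- A+D+F: weight 14, value 97
- A+D+G: weight 15, value 107
- A+D+E: weight 20, value 103
Minimum weight: 14 kg.

14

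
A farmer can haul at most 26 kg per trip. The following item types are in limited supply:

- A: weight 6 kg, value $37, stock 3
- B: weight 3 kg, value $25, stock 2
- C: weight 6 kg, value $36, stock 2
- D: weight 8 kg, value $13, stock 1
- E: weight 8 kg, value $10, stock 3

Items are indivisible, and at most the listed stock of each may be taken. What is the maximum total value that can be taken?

Top feasible selections:
- 3×A + 2×B: weight 24, value 161
- 2×A + 2×B + 1×C: weight 24, value 160
Best: $161.

$161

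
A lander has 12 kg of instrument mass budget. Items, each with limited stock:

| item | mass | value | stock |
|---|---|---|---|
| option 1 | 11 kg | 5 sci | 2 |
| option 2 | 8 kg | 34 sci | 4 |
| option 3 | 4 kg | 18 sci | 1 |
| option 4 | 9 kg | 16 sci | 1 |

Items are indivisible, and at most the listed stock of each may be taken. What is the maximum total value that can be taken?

52 sci

Best selections within mass 12 and stock limits:
- 1×option 2 + 1×option 3: mass 12, value 52
- 1×option 2: mass 8, value 34
- 1×option 3: mass 4, value 18
- 1×option 4: mass 9, value 16
Best: 52 sci.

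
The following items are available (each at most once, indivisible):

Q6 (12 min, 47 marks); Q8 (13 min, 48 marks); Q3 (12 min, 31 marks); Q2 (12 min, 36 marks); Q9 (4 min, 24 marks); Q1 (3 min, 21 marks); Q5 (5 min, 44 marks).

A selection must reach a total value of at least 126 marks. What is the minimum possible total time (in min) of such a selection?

24

Subsets with value ≥ 126, sorted by total time:
- Q6+Q9+Q1+Q5: time 24, value 136
- Q8+Q9+Q1+Q5: time 25, value 137
- Q6+Q2+Q5: time 29, value 127
- Q6+Q8+Q5: time 30, value 139
Minimum time: 24 min.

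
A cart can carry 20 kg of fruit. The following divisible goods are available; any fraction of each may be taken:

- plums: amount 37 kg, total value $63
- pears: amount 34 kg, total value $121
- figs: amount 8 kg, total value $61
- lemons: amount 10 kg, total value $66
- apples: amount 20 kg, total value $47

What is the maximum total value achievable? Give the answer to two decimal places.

134.12

Take in order of value per unit:
- figs (61/8 per unit): all 8 → value 61, running total 61.00
- lemons (66/10 per unit): all 10 → value 66, running total 127.00
- pears (121/34 per unit): 2 of 34 → value 2×121/34 = 7.1176, running total 134.12
Total 134.12.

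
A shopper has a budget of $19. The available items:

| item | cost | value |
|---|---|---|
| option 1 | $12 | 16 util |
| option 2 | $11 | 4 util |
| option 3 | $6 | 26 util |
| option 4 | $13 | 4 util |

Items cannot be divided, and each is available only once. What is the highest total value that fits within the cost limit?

42 util

Check high-value combinations within $19:
- option 1+option 3: cost 12+6=18, value 16+26=42
- option 2+option 3: cost 11+6=17, value 4+26=30
- option 3+option 4: cost 6+13=19, value 26+4=30
- option 3: cost 6, value 26
- option 1: cost 12, value 16
Best: 42 util.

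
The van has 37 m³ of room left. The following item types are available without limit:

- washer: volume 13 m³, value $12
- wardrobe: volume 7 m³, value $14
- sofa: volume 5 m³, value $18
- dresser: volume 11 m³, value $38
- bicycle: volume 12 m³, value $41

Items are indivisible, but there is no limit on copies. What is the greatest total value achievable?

$131

Best value-per-unit is sofa at 18/5; filling with it alone gives 7×18 = 126.
Optimal mix: 5×sofa + 1×bicycle → volume 37, value 131.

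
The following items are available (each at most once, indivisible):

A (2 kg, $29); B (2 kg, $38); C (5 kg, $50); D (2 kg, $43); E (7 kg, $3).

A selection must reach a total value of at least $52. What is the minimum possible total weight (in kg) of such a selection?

4

Subsets with value ≥ 52, sorted by total weight:
- B+D: weight 4, value 81
- A+D: weight 4, value 72
- A+B: weight 4, value 67
- A+B+D: weight 6, value 110
Minimum weight: 4 kg.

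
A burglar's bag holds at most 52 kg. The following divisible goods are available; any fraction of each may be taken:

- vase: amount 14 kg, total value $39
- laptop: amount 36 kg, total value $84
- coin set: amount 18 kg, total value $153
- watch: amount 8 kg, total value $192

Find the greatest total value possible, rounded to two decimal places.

Take in order of value per unit:
- watch (192/8 per unit): all 8 → value 192, running total 192.00
- coin set (153/18 per unit): all 18 → value 153, running total 345.00
- vase (39/14 per unit): all 14 → value 39, running total 384.00
- laptop (84/36 per unit): 12 of 36 → value 12×84/36 = 28.0000, running total 412.00
Total 412.00.

412.00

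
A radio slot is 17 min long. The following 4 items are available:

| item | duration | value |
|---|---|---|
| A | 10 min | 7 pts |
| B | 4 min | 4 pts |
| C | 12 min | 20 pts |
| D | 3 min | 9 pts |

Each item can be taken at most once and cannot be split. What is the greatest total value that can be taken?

29 pts

This is a 0/1 knapsack; check combinations near the capacity.
- C+D: duration 12+3=15, value 20+9=29
- B+C: duration 4+12=16, value 4+20=24
- C: duration 12, value 20
- A+B+D: duration 10+4+3=17, value 7+4+9=20
- A+D: duration 10+3=13, value 7+9=16
Best: 29 pts.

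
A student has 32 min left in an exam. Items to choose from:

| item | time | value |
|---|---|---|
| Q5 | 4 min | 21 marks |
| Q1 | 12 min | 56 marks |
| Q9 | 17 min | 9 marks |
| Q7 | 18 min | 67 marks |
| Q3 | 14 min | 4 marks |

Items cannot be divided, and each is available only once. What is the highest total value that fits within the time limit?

Check high-value combinations within 32 min:
- Q1+Q7: time 12+18=30, value 56+67=123
- Q5+Q7: time 4+18=22, value 21+67=88
- Q5+Q1+Q3: time 4+12+14=30, value 21+56+4=81
- Q5+Q1: time 4+12=16, value 21+56=77
- Q7+Q3: time 18+14=32, value 67+4=71
Best: 123 marks.

123 marks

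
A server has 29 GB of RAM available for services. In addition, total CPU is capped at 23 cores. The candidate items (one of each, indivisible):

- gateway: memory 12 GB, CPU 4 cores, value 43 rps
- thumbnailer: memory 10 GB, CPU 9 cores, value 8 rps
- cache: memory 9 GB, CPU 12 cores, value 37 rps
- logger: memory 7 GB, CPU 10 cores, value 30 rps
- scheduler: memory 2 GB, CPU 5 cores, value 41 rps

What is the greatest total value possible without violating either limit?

121 rps

Feasible sets respecting both limits:
- gateway+cache+scheduler: memory 23, CPU 21, value 121
- gateway+logger+scheduler: memory 21, CPU 19, value 114
- gateway+thumbnailer+scheduler: memory 24, CPU 18, value 92
Best: 121 rps.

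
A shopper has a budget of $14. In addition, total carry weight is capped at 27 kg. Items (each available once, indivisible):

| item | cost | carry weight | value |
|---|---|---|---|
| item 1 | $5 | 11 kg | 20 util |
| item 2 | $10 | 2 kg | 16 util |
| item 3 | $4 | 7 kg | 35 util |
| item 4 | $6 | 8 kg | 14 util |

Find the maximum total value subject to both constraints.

Feasible sets respecting both limits:
- item 1+item 3: cost 9, carry weight 18, value 55
- item 2+item 3: cost 14, carry weight 9, value 51
- item 3+item 4: cost 10, carry weight 15, value 49
Best: 55 util.

55 util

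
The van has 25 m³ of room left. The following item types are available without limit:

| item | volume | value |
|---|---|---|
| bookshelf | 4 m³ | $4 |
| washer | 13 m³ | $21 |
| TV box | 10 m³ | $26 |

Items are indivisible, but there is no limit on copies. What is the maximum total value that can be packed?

Best value-per-unit is TV box at 26/10; filling with it alone gives 2×26 = 52.
Optimal mix: 1×bookshelf + 2×TV box → volume 24, value 56.

$56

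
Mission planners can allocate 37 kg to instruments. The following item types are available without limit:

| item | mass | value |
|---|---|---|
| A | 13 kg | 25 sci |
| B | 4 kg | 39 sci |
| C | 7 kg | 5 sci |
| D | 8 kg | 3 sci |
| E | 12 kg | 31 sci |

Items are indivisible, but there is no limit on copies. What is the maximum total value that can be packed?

351 sci

Best value-per-unit is B at 39/4, and filling with it alone uses mass 9×4=36. No mix of the others beats 9×39 = 351.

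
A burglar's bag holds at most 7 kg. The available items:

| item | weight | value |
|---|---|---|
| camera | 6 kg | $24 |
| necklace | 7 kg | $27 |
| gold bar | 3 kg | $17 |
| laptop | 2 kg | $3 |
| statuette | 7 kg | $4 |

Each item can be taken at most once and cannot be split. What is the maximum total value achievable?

$27

This is a 0/1 knapsack; check combinations near the capacity.
- necklace: weight 7, value 27
- camera: weight 6, value 24
- gold bar+laptop: weight 3+2=5, value 17+3=20
- gold bar: weight 3, value 17
- statuette: weight 7, value 4
Best: $27.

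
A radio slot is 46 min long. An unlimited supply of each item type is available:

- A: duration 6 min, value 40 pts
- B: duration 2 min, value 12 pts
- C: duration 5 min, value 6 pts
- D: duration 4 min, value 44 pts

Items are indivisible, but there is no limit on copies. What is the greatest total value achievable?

496 pts

Best value-per-unit is D at 44/4; filling with it alone gives 11×44 = 484.
Optimal mix: 1×B + 11×D → duration 46, value 496.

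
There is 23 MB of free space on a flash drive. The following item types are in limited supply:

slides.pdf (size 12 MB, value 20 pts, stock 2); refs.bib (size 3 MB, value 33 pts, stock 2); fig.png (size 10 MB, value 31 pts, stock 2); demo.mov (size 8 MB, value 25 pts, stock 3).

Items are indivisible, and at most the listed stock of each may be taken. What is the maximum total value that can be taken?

116 pts

Best selections within size 23 and stock limits:
- 2×refs.bib + 2×demo.mov: size 22, value 116
- 2×refs.bib + 1×fig.png: size 16, value 97
Best: 116 pts.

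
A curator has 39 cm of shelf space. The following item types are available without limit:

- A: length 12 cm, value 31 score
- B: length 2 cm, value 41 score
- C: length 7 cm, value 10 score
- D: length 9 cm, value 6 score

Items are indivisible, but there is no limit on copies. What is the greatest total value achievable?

Best value-per-unit is B at 41/2, and filling with it alone uses length 19×2=38. No mix of the others beats 19×41 = 779.

779 score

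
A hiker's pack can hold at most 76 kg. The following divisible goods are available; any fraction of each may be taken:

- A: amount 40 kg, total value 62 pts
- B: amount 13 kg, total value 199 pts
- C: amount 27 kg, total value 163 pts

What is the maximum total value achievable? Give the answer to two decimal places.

Take in order of value per unit:
- B (199/13 per unit): all 13 → value 199, running total 199.00
- C (163/27 per unit): all 27 → value 163, running total 362.00
- A (62/40 per unit): 36 of 40 → value 36×62/40 = 55.8000, running total 417.80
Total 417.80.

417.80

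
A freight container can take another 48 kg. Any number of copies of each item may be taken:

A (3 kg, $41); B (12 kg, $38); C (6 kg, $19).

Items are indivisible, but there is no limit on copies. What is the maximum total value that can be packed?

Best value-per-unit is A at 41/3, and filling with it alone uses weight 16×3=48. No mix of the others beats 16×41 = 656.

$656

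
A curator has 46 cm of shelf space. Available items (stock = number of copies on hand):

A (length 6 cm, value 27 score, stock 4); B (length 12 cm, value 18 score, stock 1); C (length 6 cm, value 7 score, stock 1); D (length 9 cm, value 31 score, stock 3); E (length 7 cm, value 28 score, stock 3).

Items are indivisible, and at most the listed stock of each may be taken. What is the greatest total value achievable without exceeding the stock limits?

Best selections within length 46 and stock limits:
- 4×A + 3×E: length 45, value 192
- 2×A + 3×D + 1×E: length 46, value 175
Best: 192 score.

192 score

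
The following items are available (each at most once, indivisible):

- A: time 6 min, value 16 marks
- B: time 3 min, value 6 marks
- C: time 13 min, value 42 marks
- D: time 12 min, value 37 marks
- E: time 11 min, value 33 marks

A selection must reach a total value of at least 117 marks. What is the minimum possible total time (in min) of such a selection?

Subsets with value ≥ 117, sorted by total time:
- B+C+D+E: time 39, value 118
- A+C+D+E: time 42, value 128
- A+B+C+D+E: time 45, value 134
Minimum time: 39 min.

39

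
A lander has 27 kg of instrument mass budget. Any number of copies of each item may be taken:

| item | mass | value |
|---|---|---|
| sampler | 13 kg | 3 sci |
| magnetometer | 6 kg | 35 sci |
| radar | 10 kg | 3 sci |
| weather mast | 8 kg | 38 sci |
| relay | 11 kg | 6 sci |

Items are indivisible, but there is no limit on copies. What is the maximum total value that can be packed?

Best value-per-unit is magnetometer at 35/6; filling with it alone gives 4×35 = 140.
Optimal mix: 3×magnetometer + 1×weather mast → mass 26, value 143.

143 sci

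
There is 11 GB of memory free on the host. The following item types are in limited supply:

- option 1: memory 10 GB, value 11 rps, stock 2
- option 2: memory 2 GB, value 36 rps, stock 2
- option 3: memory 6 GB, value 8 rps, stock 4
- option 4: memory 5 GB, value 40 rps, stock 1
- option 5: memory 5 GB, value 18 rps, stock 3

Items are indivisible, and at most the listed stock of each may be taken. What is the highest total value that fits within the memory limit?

Top feasible selections:
- 2×option 2 + 1×option 4: memory 9, value 112
- 2×option 2 + 1×option 5: memory 9, value 90
Best: 112 rps.

112 rps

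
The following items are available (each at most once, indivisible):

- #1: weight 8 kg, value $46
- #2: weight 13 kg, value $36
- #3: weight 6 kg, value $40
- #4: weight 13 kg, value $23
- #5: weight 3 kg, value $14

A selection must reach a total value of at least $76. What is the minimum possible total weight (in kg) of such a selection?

14

Subsets with value ≥ 76, sorted by total weight:
- #1+#3: weight 14, value 86
- #1+#3+#5: weight 17, value 100
- #2+#3: weight 19, value 76
- #1+#2: weight 21, value 82
Minimum weight: 14 kg.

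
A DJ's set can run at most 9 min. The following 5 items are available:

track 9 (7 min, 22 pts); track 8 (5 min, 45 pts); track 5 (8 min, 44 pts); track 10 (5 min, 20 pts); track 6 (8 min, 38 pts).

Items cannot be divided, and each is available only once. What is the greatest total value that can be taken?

45 pts

Check high-value combinations within 9 min:
- track 8: duration 5, value 45
- track 5: duration 8, value 44
- track 6: duration 8, value 38
- track 9: duration 7, value 22
Best: 45 pts.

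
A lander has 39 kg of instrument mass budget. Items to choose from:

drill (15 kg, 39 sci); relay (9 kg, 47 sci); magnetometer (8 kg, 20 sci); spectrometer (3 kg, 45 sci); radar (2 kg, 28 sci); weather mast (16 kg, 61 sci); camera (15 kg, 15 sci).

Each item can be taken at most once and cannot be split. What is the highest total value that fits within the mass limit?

201 sci

Check high-value combinations within 39 kg:
- relay+magnetometer+spectrometer+radar+weather mast: mass 9+8+3+2+16=38, value 47+20+45+28+61=201
- relay+spectrometer+radar+weather mast: mass 9+3+2+16=30, value 47+45+28+61=181
- drill+relay+magnetometer+spectrometer+radar: mass 15+9+8+3+2=37, value 39+47+20+45+28=179
- relay+magnetometer+spectrometer+weather mast: mass 9+8+3+16=36, value 47+20+45+61=173
- drill+spectrometer+radar+weather mast: mass 15+3+2+16=36, value 39+45+28+61=173
Best: 201 sci.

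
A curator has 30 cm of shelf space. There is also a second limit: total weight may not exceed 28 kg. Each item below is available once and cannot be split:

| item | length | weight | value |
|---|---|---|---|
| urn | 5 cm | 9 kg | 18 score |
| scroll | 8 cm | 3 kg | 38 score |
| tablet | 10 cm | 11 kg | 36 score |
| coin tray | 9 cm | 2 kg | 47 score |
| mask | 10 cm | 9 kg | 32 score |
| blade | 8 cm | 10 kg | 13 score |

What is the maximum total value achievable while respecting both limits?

Feasible sets respecting both limits:
- scroll+tablet+coin tray: length 27, weight 16, value 121
- scroll+coin tray+mask: length 27, weight 14, value 117
- urn+scroll+coin tray+blade: length 30, weight 24, value 116
Best: 121 score.

121 score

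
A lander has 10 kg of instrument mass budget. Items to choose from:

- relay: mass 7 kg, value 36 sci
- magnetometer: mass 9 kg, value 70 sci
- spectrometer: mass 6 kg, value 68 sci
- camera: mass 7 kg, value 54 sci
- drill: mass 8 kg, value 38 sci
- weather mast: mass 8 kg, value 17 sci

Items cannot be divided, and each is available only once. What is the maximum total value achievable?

70 sci

This is a 0/1 knapsack; check combinations near the capacity.
- magnetometer: mass 9, value 70
- spectrometer: mass 6, value 68
- camera: mass 7, value 54
- drill: mass 8, value 38
Best: 70 sci.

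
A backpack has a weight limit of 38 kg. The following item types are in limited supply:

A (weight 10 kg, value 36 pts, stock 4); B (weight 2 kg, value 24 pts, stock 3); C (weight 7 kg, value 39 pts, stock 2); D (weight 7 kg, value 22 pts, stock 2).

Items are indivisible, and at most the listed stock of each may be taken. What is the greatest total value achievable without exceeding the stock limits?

Best selections within weight 38 and stock limits:
- 1×A + 3×B + 2×C + 1×D: weight 37, value 208
- 2×A + 2×B + 2×C: weight 38, value 198
- 3×B + 2×C + 2×D: weight 34, value 194
Best: 208 pts.

208 pts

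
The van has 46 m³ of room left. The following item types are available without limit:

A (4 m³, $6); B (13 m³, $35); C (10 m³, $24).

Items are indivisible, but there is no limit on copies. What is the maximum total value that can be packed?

$118

Best value-per-unit is B at 35/13; filling with it alone gives 3×35 = 105.
Optimal mix: 2×B + 2×C → volume 46, value 118.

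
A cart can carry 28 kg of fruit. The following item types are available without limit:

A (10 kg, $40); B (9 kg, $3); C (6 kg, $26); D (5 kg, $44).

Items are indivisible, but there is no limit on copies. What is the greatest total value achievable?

$220

Best value-per-unit is D at 44/5, and filling with it alone uses weight 5×5=25. No mix of the others beats 5×44 = 220.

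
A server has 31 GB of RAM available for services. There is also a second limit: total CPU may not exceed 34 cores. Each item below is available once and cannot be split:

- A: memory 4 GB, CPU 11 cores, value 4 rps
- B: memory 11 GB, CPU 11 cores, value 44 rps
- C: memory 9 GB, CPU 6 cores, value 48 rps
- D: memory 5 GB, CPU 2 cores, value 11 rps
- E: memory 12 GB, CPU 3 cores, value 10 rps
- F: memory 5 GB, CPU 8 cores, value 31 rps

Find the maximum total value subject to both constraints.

Feasible sets respecting both limits:
- B+C+D+F: memory 30, CPU 27, value 134
- B+C+F: memory 25, CPU 25, value 123
- A+B+C+D: memory 29, CPU 30, value 107
Best: 134 rps.

134 rps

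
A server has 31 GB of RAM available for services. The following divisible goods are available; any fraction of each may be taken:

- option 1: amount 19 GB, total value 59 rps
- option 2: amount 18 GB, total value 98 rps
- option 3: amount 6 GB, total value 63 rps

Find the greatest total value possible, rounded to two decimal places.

Take in order of value per unit:
- option 3 (63/6 per unit): all 6 → value 63, running total 63.00
- option 2 (98/18 per unit): all 18 → value 98, running total 161.00
- option 1 (59/19 per unit): 7 of 19 → value 7×59/19 = 21.7368, running total 182.74
Total 182.74.

182.74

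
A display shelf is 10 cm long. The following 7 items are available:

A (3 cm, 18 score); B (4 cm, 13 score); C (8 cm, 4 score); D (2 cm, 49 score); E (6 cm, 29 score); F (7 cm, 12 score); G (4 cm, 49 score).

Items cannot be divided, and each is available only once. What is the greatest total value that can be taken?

116 score

This is a 0/1 knapsack; check combinations near the capacity.
- A+D+G: length 3+2+4=9, value 18+49+49=116
- B+D+G: length 4+2+4=10, value 13+49+49=111
- D+G: length 2+4=6, value 49+49=98
- A+B+D: length 3+4+2=9, value 18+13+49=80
Best: 116 score.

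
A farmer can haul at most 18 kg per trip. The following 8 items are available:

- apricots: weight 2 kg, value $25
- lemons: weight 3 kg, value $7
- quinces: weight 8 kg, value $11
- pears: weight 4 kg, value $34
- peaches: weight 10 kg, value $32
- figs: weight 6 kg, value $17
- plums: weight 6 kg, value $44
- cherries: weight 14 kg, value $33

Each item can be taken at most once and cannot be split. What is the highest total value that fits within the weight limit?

Check high-value combinations within 18 kg:
- apricots+pears+figs+plums: weight 2+4+6+6=18, value 25+34+17+44=120
- apricots+lemons+pears+plums: weight 2+3+4+6=15, value 25+7+34+44=110
- apricots+pears+plums: weight 2+4+6=12, value 25+34+44=103
- apricots+peaches+plums: weight 2+10+6=18, value 25+32+44=101
- pears+figs+plums: weight 4+6+6=16, value 34+17+44=95
Best: $120.

$120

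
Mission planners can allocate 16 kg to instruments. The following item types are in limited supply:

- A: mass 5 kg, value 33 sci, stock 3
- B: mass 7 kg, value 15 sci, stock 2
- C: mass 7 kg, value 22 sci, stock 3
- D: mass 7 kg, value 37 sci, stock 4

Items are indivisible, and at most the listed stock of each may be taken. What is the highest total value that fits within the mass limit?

99 sci

Best selections within mass 16 and stock limits:
- 3×A: mass 15, value 99
- 2×D: mass 14, value 74
- 1×A + 1×D: mass 12, value 70
Best: 99 sci.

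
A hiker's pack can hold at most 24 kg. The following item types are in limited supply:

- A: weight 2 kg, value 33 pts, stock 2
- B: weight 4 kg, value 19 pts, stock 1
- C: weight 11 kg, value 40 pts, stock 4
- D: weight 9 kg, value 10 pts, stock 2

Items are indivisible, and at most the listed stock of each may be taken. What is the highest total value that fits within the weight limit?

Top feasible selections:
- 2×A + 1×B + 1×C: weight 19, value 125
- 2×A + 1×C + 1×D: weight 24, value 116
- 1×A + 2×C: weight 24, value 113
Best: 125 pts.

125 pts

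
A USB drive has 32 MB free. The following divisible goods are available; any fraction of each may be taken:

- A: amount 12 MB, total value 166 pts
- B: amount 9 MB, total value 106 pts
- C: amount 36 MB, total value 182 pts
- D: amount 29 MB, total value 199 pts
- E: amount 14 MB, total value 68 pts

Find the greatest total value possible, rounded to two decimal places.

347.48

Take in order of value per unit:
- A (166/12 per unit): all 12 → value 166, running total 166.00
- B (106/9 per unit): all 9 → value 106, running total 272.00
- D (199/29 per unit): 11 of 29 → value 11×199/29 = 75.4828, running total 347.48
Total 347.48.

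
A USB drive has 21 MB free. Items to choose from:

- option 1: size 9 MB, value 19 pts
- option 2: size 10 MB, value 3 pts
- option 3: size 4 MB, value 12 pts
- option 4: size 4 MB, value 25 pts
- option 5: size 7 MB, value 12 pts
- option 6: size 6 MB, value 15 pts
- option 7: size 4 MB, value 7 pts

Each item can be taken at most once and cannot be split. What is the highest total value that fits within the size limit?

64 pts

Check high-value combinations within 21 MB:
- option 3+option 4+option 5+option 6: size 4+4+7+6=21, value 12+25+12+15=64
- option 1+option 3+option 4+option 7: size 9+4+4+4=21, value 19+12+25+7=63
- option 3+option 4+option 6+option 7: size 4+4+6+4=18, value 12+25+15+7=59
- option 1+option 4+option 6: size 9+4+6=19, value 19+25+15=59
- option 4+option 5+option 6+option 7: size 4+7+6+4=21, value 25+12+15+7=59
Best: 64 pts.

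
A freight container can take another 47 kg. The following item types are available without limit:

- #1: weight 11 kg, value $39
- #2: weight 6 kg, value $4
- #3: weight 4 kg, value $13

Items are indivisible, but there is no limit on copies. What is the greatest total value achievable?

$156

Best value-per-unit is #1 at 39/11, and filling with it alone uses weight 4×11=44. No mix of the others beats 4×39 = 156.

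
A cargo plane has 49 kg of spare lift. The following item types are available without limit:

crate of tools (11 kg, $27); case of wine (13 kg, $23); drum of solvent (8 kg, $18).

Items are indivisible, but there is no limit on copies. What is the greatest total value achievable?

Best value-per-unit is crate of tools at 27/11; filling with it alone gives 4×27 = 108.
Optimal mix: 3×crate of tools + 2×drum of solvent → weight 49, value 117.

$117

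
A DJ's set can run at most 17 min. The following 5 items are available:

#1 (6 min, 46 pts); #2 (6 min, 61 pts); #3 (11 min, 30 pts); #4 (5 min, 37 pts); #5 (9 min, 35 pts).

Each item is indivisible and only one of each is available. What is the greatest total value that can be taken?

144 pts

This is a 0/1 knapsack; check combinations near the capacity.
- #1+#2+#4: duration 6+6+5=17, value 46+61+37=144
- #1+#2: duration 6+6=12, value 46+61=107
- #2+#4: duration 6+5=11, value 61+37=98
- #2+#5: duration 6+9=15, value 61+35=96
Best: 144 pts.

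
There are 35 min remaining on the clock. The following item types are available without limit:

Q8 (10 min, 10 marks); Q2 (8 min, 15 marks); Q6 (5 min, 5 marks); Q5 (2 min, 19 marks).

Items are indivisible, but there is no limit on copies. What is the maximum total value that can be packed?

323 marks

Best value-per-unit is Q5 at 19/2, and filling with it alone uses time 17×2=34. No mix of the others beats 17×19 = 323.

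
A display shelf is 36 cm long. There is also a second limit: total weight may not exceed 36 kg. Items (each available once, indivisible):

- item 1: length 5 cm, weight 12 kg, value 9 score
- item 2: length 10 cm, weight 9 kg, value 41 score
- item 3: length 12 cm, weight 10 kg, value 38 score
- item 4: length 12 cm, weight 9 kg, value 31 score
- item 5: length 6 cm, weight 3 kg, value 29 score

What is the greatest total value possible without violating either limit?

Feasible sets respecting both limits:
- item 1+item 2+item 3+item 5: length 33, weight 34, value 117
- item 2+item 3+item 4: length 34, weight 28, value 110
- item 1+item 2+item 4+item 5: length 33, weight 33, value 110
Best: 117 score.

117 score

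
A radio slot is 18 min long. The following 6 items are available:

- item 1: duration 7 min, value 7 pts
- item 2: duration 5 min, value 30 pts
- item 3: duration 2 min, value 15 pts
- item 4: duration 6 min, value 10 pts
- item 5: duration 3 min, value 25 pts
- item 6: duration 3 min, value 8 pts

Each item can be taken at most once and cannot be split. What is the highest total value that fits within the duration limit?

80 pts

Check high-value combinations within 18 min:
- item 2+item 3+item 4+item 5: duration 5+2+6+3=16, value 30+15+10+25=80
- item 2+item 3+item 5+item 6: duration 5+2+3+3=13, value 30+15+25+8=78
- item 1+item 2+item 3+item 5: duration 7+5+2+3=17, value 7+30+15+25=77
Best: 80 pts.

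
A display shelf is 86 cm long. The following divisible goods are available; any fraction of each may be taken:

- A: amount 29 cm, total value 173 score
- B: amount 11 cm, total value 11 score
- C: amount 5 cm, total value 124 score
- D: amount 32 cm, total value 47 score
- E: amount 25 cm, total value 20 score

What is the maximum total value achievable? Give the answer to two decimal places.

Take in order of value per unit:
- C (124/5 per unit): all 5 → value 124, running total 124.00
- A (173/29 per unit): all 29 → value 173, running total 297.00
- D (47/32 per unit): all 32 → value 47, running total 344.00
- B (11/11 per unit): all 11 → value 11, running total 355.00
- E (20/25 per unit): 9 of 25 → value 9×20/25 = 7.2000, running total 362.20
Total 362.20.

362.20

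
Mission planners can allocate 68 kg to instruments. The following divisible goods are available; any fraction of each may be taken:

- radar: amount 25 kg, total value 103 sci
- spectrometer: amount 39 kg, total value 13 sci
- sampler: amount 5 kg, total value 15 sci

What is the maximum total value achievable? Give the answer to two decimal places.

130.67

Take in order of value per unit:
- radar (103/25 per unit): all 25 → value 103, running total 103.00
- sampler (15/5 per unit): all 5 → value 15, running total 118.00
- spectrometer (13/39 per unit): 38 of 39 → value 38×13/39 = 12.6667, running total 130.67
Total 130.67.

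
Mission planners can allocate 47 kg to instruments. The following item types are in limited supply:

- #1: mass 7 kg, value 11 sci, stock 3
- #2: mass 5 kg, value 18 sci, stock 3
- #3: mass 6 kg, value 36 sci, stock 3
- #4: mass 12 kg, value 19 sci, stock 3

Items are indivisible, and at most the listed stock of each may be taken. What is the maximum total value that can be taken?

Best selections within mass 47 and stock limits:
- 2×#1 + 3×#2 + 3×#3: mass 47, value 184
- 3×#2 + 3×#3 + 1×#4: mass 45, value 181
Best: 184 sci.

184 sci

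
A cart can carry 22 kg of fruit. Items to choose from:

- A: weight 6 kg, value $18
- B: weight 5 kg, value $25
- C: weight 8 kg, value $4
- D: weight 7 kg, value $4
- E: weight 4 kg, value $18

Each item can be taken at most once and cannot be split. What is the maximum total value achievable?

$65

This is a 0/1 knapsack; check combinations near the capacity.
- A+B+D+E: weight 6+5+7+4=22, value 18+25+4+18=65
- A+B+E: weight 6+5+4=15, value 18+25+18=61
- B+D+E: weight 5+7+4=16, value 25+4+18=47
- B+C+E: weight 5+8+4=17, value 25+4+18=47
- A+B+D: weight 6+5+7=18, value 18+25+4=47
Best: $65.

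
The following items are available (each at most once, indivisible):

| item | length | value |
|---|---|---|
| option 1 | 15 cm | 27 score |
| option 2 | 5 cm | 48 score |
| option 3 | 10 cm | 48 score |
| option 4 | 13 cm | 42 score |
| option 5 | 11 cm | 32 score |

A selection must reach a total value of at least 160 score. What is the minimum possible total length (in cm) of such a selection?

Subsets with value ≥ 160, sorted by total length:
- option 2+option 3+option 4+option 5: length 39, value 170
- option 1+option 2+option 3+option 4: length 43, value 165
- option 1+option 2+option 3+option 4+option 5: length 54, value 197
Minimum length: 39 cm.

39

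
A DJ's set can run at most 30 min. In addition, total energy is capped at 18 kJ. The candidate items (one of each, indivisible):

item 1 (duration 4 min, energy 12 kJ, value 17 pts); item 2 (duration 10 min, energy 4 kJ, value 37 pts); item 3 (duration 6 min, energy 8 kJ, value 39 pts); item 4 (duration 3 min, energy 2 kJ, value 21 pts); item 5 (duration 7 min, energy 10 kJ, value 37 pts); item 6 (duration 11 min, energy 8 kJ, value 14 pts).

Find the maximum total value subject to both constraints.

Feasible sets respecting both limits:
- item 2+item 3+item 4: duration 19, energy 14, value 97
- item 2+item 4+item 5: duration 20, energy 16, value 95
- item 2+item 3: duration 16, energy 12, value 76
Best: 97 pts.

97 pts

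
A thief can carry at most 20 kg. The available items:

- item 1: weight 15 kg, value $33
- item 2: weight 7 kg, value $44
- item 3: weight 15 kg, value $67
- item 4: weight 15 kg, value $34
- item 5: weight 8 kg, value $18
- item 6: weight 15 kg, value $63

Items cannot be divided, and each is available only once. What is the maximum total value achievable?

$67

Check high-value combinations within 20 kg:
- item 3: weight 15, value 67
- item 6: weight 15, value 63
- item 2+item 5: weight 7+8=15, value 44+18=62
- item 2: weight 7, value 44
Best: $67.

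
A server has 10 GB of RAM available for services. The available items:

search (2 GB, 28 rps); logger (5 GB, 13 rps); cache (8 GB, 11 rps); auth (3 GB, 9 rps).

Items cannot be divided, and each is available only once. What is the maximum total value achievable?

50 rps

Check high-value combinations within 10 GB:
- search+logger+auth: memory 2+5+3=10, value 28+13+9=50
- search+logger: memory 2+5=7, value 28+13=41
- search+cache: memory 2+8=10, value 28+11=39
Best: 50 rps.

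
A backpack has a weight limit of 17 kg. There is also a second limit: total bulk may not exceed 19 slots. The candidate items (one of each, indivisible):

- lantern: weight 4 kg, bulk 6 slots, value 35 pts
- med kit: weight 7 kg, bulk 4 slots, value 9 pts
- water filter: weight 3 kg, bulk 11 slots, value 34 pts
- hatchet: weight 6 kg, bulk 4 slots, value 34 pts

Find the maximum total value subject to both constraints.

Feasible sets respecting both limits:
- lantern+med kit+hatchet: weight 17, bulk 14, value 78
- med kit+water filter+hatchet: weight 16, bulk 19, value 77
- lantern+water filter: weight 7, bulk 17, value 69
- lantern+hatchet: weight 10, bulk 10, value 69
Best: 78 pts.

78 pts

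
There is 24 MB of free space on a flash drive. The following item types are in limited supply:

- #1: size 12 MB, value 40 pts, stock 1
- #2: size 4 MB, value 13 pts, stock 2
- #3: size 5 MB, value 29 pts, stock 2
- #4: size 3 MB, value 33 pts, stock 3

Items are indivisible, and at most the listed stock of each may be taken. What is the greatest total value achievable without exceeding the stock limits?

Best selections within size 24 and stock limits:
- 1×#2 + 2×#3 + 3×#4: size 23, value 170
- 2×#3 + 3×#4: size 19, value 157
- 2×#2 + 1×#3 + 3×#4: size 22, value 154
Best: 170 pts.

170 pts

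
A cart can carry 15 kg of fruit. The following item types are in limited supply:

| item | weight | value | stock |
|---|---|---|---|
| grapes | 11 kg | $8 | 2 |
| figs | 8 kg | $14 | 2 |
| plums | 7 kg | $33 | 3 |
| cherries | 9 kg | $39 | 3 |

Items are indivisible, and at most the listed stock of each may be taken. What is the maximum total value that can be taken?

$66

Top feasible selections:
- 2×plums: weight 14, value 66
- 1×figs + 1×plums: weight 15, value 47
Best: $66.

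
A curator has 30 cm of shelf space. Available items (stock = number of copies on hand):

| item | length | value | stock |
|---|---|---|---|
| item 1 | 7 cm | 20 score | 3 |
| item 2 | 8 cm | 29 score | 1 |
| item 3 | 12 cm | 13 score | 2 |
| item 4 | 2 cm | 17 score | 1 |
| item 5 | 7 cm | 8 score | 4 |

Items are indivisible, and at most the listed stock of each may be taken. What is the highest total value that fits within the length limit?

Top feasible selections:
- 3×item 1 + 1×item 2: length 29, value 89
- 2×item 1 + 1×item 2 + 1×item 4: length 24, value 86
- 3×item 1 + 1×item 4 + 1×item 5: length 30, value 85
- 1×item 1 + 1×item 2 + 1×item 3 + 1×item 4: length 29, value 79
Best: 89 score.

89 score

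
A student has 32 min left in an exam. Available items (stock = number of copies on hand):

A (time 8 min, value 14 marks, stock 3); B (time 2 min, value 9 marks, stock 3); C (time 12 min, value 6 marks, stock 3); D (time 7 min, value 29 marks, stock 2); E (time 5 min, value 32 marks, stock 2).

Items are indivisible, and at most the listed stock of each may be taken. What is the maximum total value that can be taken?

Top feasible selections:
- 3×B + 2×D + 2×E: time 30, value 149
- 2×B + 2×D + 2×E: time 28, value 140
- 1×A + 2×D + 2×E: time 32, value 136
Best: 149 marks.

149 marks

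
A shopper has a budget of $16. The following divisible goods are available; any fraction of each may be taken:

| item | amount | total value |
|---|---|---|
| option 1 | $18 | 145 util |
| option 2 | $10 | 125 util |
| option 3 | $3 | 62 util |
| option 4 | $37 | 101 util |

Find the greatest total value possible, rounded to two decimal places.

211.17

Take in order of value per unit:
- option 3 (62/3 per unit): all 3 → value 62, running total 62.00
- option 2 (125/10 per unit): all 10 → value 125, running total 187.00
- option 1 (145/18 per unit): 3 of 18 → value 3×145/18 = 24.1667, running total 211.17
Total 211.17.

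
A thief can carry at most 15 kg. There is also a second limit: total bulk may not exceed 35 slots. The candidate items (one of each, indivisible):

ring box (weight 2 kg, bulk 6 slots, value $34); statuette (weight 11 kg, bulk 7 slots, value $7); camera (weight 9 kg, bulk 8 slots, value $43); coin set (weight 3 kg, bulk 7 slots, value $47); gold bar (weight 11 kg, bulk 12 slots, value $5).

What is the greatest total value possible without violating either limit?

Feasible sets respecting both limits:
- ring box+camera+coin set: weight 14, bulk 21, value 124
- camera+coin set: weight 12, bulk 15, value 90
- ring box+coin set: weight 5, bulk 13, value 81
Best: $124.

$124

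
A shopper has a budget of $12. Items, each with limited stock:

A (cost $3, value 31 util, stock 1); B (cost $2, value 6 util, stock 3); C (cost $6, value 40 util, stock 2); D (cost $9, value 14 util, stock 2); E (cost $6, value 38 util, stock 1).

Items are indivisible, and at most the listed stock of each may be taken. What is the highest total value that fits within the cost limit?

80 util

Top feasible selections:
- 2×C: cost 12, value 80
- 1×C + 1×E: cost 12, value 78
- 1×A + 1×B + 1×C: cost 11, value 77
Best: 80 util.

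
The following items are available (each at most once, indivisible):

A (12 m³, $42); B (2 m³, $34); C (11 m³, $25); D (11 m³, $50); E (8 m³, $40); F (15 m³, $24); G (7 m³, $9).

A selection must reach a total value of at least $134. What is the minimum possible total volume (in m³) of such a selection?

32

Subsets with value ≥ 134, sorted by total volume:
- B+C+D+E: volume 32, value 149
- A+B+D+G: volume 32, value 135
- A+B+D+E: volume 33, value 166
Minimum volume: 32 m³.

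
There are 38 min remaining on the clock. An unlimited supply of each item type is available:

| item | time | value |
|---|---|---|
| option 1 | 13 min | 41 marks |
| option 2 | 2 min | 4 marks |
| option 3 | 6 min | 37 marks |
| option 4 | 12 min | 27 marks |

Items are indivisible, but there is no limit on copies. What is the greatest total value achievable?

226 marks

Best value-per-unit is option 3 at 37/6; filling with it alone gives 6×37 = 222.
Optimal mix: 1×option 2 + 6×option 3 → time 38, value 226.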